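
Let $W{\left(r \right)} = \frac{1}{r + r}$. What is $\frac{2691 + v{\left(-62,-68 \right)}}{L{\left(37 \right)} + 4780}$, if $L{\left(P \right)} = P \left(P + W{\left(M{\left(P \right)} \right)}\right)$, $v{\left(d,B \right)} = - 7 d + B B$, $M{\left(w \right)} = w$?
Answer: $\frac{2214}{1757} \approx 1.2601$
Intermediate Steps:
$v{\left(d,B \right)} = B^{2} - 7 d$ ($v{\left(d,B \right)} = - 7 d + B^{2} = B^{2} - 7 d$)
$W{\left(r \right)} = \frac{1}{2 r}$
$L{\left(P \right)} = P \left(P + \frac{1}{2 P}\right)$
$\frac{2691 + v{\left(-62,-68 \right)}}{L{\left(37 \right)} + 4780} = \frac{2691 - \left(-434 - \left(-68\right)^{2}\right)}{\left(\frac{1}{2} + 37^{2}\right) + 4780} = \frac{2691 + \left(4624 + 434\right)}{\left(\frac{1}{2} + 1369\right) + 4780} = \frac{2691 + 5058}{\frac{2739}{2} + 4780} = \frac{7749}{\frac{12299}{2}} = 7749 \cdot \frac{2}{12299} = \frac{2214}{1757}$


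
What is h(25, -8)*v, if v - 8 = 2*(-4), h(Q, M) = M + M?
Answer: 0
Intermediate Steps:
h(Q, M) = 2*M
v = 0 (v = 8 + 2*(-4) = 8 - 8 = 0)
h(25, -8)*v = (2*(-8))*0 = -16*0 = 0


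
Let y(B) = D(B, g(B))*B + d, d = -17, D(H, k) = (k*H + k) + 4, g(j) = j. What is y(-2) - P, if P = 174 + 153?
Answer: -356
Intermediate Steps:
D(H, k) = 4 + k + H*k (D(H, k) = (H*k + k) + 4 = (k + H*k) + 4 = 4 + k + H*k)
y(B) = -17 + B*(4 + B + B²) (y(B) = (4 + B + B*B)*B - 17 = (4 + B + B²)*B - 17 = B*(4 + B + B²) - 17 = -17 + B*(4 + B + B²))
P = 327
y(-2) - P = (-17 - 2*(4 - 2 + (-2)²)) - 1*327 = (-17 - 2*(4 - 2 + 4)) - 327 = (-17 - 2*6) - 327 = (-17 - 12) - 327 = -29 - 327 = -356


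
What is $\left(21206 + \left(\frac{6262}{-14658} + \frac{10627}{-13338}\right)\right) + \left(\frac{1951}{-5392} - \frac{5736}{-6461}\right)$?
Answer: $\frac{18894649437125687}{891034206192} \approx 21205.0$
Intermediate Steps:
$\left(21206 + \left(\frac{6262}{-14658} + \frac{10627}{-13338}\right)\right) + \left(\frac{1951}{-5392} - \frac{5736}{-6461}\right) = \left(21206 + \left(6262 \left(- \frac{1}{14658}\right) + 10627 \left(- \frac{1}{13338}\right)\right)\right) + \left(1951 \left(- \frac{1}{5392}\right) - - \frac{5736}{6461}\right) = \left(21206 - \frac{39882187}{32584734}\right) + \left(- \frac{1951}{5392} + \frac{5736}{6461}\right) = \left(21206 - \frac{39882187}{32584734}\right) + \frac{18323101}{34837712} = \frac{690951987017}{32584734} + \frac{18323101}{34837712} = \frac{18894649437125687}{891034206192}$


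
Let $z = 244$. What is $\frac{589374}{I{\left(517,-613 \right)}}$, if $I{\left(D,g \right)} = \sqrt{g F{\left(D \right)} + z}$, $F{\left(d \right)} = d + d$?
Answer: $- \frac{294687 i \sqrt{633598}}{316799} \approx - 740.43 i$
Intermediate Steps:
$F{\left(d \right)} = 2 d$
$I{\left(D,g \right)} = \sqrt{244 + 2 D g}$ ($I{\left(D,g \right)} = \sqrt{g 2 D + 244} = \sqrt{2 D g + 244} = \sqrt{244 + 2 D g}$)
$\frac{589374}{I{\left(517,-613 \right)}} = \frac{589374}{\sqrt{244 + 2 \cdot 517 \left(-613\right)}} = \frac{589374}{\sqrt{244 - 633842}} = \frac{589374}{\sqrt{-633598}} = \frac{589374}{i \sqrt{633598}} = 589374 \left(- \frac{i \sqrt{633598}}{633598}\right) = - \frac{294687 i \sqrt{633598}}{316799}$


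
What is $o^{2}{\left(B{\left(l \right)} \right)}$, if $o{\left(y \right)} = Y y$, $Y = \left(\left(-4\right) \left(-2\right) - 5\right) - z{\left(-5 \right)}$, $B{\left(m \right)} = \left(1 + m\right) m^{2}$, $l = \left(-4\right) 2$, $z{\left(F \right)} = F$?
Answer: $12845056$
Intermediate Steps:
$l = -8$
$B{\left(m \right)} = m^{2} \left(1 + m\right)$
$Y = 8$ ($Y = \left(\left(-4\right) \left(-2\right) - 5\right) - -5 = \left(8 - 5\right) + 5 = 3 + 5 = 8$)
$o{\left(y \right)} = 8 y$
$o^{2}{\left(B{\left(l \right)} \right)} = \left(8 \left(-8\right)^{2} \left(1 - 8\right)\right)^{2} = \left(8 \cdot 64 \left(-7\right)\right)^{2} = \left(8 \left(-448\right)\right)^{2} = \left(-3584\right)^{2} = 12845056$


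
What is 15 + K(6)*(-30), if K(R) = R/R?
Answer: -15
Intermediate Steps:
K(R) = 1
15 + K(6)*(-30) = 15 + 1*(-30) = 15 - 30 = -15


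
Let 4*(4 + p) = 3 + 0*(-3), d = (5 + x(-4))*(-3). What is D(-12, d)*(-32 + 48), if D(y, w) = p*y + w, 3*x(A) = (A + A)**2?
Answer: -640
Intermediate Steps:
x(A) = 4*A**2/3 (x(A) = (A + A)**2/3 = (2*A)**2/3 = (4*A**2)/3 = 4*A**2/3)
d = -79 (d = (5 + (4/3)*(-4)**2)*(-3) = (5 + (4/3)*16)*(-3) = (5 + 64/3)*(-3) = (79/3)*(-3) = -79)
p = -13/4 (p = -4 + (3 + 0*(-3))/4 = -4 + (3 + 0)/4 = -4 + (1/4)*3 = -4 + 3/4 = -13/4 ≈ -3.2500)
D(y, w) = w - 13*y/4 (D(y, w) = -13*y/4 + w = w - 13*y/4)
D(-12, d)*(-32 + 48) = (-79 - 13/4*(-12))*(-32 + 48) = (-79 + 39)*16 = -40*16 = -640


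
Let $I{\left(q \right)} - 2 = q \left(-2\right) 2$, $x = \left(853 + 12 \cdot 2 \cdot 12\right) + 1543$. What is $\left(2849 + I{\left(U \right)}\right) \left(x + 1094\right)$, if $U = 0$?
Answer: $10771078$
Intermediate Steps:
$x = 2684$ ($x = \left(853 + 24 \cdot 12\right) + 1543 = \left(853 + 288\right) + 1543 = 1141 + 1543 = 2684$)
$I{\left(q \right)} = 2 - 4 q$ ($I{\left(q \right)} = 2 + q \left(-2\right) 2 = 2 + - 2 q 2 = 2 - 4 q$)
$\left(2849 + I{\left(U \right)}\right) \left(x + 1094\right) = \left(2849 + \left(2 - 0\right)\right) \left(2684 + 1094\right) = \left(2849 + \left(2 + 0\right)\right) 3778 = \left(2849 + 2\right) 3778 = 2851 \cdot 3778 = 10771078$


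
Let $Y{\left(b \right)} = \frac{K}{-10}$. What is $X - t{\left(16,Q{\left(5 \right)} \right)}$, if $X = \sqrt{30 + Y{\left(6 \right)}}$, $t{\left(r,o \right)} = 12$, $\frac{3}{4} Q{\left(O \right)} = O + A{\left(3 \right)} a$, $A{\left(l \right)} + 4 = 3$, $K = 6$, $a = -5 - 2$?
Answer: $-12 + \frac{7 \sqrt{15}}{5} \approx -6.5778$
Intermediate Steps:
$a = -7$ ($a = -5 - 2 = -7$)
$A{\left(l \right)} = -1$ ($A{\left(l \right)} = -4 + 3 = -1$)
$Y{\left(b \right)} = - \frac{3}{5}$ ($Y{\left(b \right)} = \frac{6}{-10} = 6 \left(- \frac{1}{10}\right) = - \frac{3}{5}$)
$Q{\left(O \right)} = \frac{28}{3} + \frac{4 O}{3}$ ($Q{\left(O \right)} = \frac{4 \left(O - -7\right)}{3} = \frac{4 \left(O + 7\right)}{3} = \frac{4 \left(7 + O\right)}{3} = \frac{28}{3} + \frac{4 O}{3}$)
$X = \frac{7 \sqrt{15}}{5}$ ($X = \sqrt{30 - \frac{3}{5}} = \sqrt{\frac{147}{5}} = \frac{7 \sqrt{15}}{5} \approx 5.4222$)
$X - t{\left(16,Q{\left(5 \right)} \right)} = \frac{7 \sqrt{15}}{5} - 12 = -12 + \frac{7 \sqrt{15}}{5}$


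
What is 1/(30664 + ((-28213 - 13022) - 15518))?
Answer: -1/26089 ≈ -3.8330e-5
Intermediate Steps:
1/(30664 + ((-28213 - 13022) - 15518)) = 1/(30664 + (-41235 - 15518)) = 1/(30664 - 56753) = 1/(-26089) = -1/26089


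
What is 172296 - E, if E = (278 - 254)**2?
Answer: 171720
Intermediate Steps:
E = 576 (E = 24**2 = 576)
172296 - E = 172296 - 1*576 = 172296 - 576 = 171720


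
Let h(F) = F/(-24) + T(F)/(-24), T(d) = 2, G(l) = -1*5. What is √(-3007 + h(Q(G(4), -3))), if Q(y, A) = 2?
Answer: I*√108258/6 ≈ 54.838*I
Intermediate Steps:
G(l) = -5
h(F) = -1/12 - F/24 (h(F) = F/(-24) + 2/(-24) = F*(-1/24) + 2*(-1/24) = -F/24 - 1/12 = -1/12 - F/24)
√(-3007 + h(Q(G(4), -3))) = √(-3007 + (-1/12 - 1/24*2)) = √(-3007 + (-1/12 - 1/12)) = √(-3007 - ⅙) = √(-18043/6) = I*√108258/6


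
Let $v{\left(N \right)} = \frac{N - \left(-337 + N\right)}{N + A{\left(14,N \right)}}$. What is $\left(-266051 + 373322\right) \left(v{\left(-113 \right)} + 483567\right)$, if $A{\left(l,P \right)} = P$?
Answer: $\frac{11723197588155}{226} \approx 5.1873 \cdot 10^{10}$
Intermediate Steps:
$v{\left(N \right)} = \frac{337}{2 N}$ ($v{\left(N \right)} = \frac{N - \left(-337 + N\right)}{N + N} = \frac{337}{2 N}$)
$\left(-266051 + 373322\right) \left(v{\left(-113 \right)} + 483567\right) = \left(-266051 + 373322\right) \left(\frac{337}{2 \left(-113\right)} + 483567\right) = 107271 \left(\frac{337}{2} \left(- \frac{1}{113}\right) + 483567\right) = 107271 \left(- \frac{337}{226} + 483567\right) = 107271 \cdot \frac{109285805}{226} = \frac{11723197588155}{226}$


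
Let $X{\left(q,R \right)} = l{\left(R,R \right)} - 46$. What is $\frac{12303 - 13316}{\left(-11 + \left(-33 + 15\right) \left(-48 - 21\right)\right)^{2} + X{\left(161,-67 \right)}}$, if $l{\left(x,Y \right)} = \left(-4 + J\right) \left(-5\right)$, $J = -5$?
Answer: $- \frac{1013}{1515360} \approx -0.00066849$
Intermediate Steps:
$l{\left(x,Y \right)} = 45$ ($l{\left(x,Y \right)} = \left(-4 - 5\right) \left(-5\right) = \left(-9\right) \left(-5\right) = 45$)
$X{\left(q,R \right)} = -1$ ($X{\left(q,R \right)} = 45 - 46 = -1$)
$\frac{12303 - 13316}{\left(-11 + \left(-33 + 15\right) \left(-48 - 21\right)\right)^{2} + X{\left(161,-67 \right)}} = \frac{12303 - 13316}{\left(-11 + \left(-33 + 15\right) \left(-48 - 21\right)\right)^{2} - 1} = - \frac{1013}{\left(-11 - -1242\right)^{2} - 1} = - \frac{1013}{\left(-11 + 1242\right)^{2} - 1} = - \frac{1013}{1231^{2} - 1} = - \frac{1013}{1515361 - 1} = - \frac{1013}{1515360}$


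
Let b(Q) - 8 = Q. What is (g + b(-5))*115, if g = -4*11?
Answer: -4715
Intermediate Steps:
g = -44
b(Q) = 8 + Q
(g + b(-5))*115 = (-44 + (8 - 5))*115 = (-44 + 3)*115 = -41*115 = -4715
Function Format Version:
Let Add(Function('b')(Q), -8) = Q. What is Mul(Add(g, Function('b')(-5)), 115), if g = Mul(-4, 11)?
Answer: -4715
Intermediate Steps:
g = -44
Function('b')(Q) = Add(8, Q)
Mul(Add(g, Function('b')(-5)), 115) = Mul(Add(-44, Add(8, -5)), 115) = Mul(Add(-44, 3), 115) = Mul(-41, 115) = -4715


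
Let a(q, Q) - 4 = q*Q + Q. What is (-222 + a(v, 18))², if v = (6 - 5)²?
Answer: 33124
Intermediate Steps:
v = 1 (v = 1² = 1)
a(q, Q) = 4 + Q + Q*q (a(q, Q) = 4 + (q*Q + Q) = 4 + (Q*q + Q) = 4 + (Q + Q*q) = 4 + Q + Q*q)
(-222 + a(v, 18))² = (-222 + (4 + 18 + 18*1))² = (-222 + (4 + 18 + 18))² = (-222 + 40)² = (-182)² = 33124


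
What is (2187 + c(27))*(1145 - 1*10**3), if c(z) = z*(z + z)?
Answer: 528525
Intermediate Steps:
c(z) = 2*z**2 (c(z) = z*(2*z) = 2*z**2)
(2187 + c(27))*(1145 - 1*10**3) = (2187 + 2*27**2)*(1145 - 1*10**3) = (2187 + 2*729)*(1145 - 1*1000) = (2187 + 1458)*(1145 - 1000) = 3645*145 = 528525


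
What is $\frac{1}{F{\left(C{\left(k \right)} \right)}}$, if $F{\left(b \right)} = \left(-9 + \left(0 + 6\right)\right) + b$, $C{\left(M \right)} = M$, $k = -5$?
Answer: $- \frac{1}{8} \approx -0.125$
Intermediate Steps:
$F{\left(b \right)} = -3 + b$ ($F{\left(b \right)} = \left(-9 + 6\right) + b = -3 + b$)
$\frac{1}{F{\left(C{\left(k \right)} \right)}} = \frac{1}{-3 - 5} = \frac{1}{-8} = - \frac{1}{8}$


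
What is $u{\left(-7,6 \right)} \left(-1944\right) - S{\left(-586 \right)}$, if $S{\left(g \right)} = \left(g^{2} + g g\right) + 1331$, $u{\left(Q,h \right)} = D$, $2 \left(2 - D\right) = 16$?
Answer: $-676459$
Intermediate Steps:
$D = -6$ ($D = 2 - 8 = -6$)
$u{\left(Q,h \right)} = -6$
$S{\left(g \right)} = 1331 + 2 g^{2}$ ($S{\left(g \right)} = \left(g^{2} + g^{2}\right) + 1331 = 2 g^{2} + 1331 = 1331 + 2 g^{2}$)
$u{\left(-7,6 \right)} \left(-1944\right) - S{\left(-586 \right)} = \left(-6\right) \left(-1944\right) - \left(1331 + 2 \left(-586\right)^{2}\right) = 11664 - \left(1331 + 2 \cdot 343396\right) = 11664 - \left(1331 + 686792\right) = 11664 - 688123 = -676459$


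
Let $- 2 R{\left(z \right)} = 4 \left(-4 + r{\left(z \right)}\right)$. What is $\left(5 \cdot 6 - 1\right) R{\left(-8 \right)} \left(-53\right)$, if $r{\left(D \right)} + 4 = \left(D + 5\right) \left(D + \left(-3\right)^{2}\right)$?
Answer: $-33814$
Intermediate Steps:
$r{\left(D \right)} = -4 + \left(5 + D\right) \left(9 + D\right)$ ($r{\left(D \right)} = -4 + \left(D + 5\right) \left(D + \left(-3\right)^{2}\right) = -4 + \left(5 + D\right) \left(D + 9\right) = -4 + \left(5 + D\right) \left(9 + D\right)$)
$R{\left(z \right)} = -74 - 28 z - 2 z^{2}$ ($R{\left(z \right)} = - \frac{4 \left(-4 + \left(41 + z^{2} + 14 z\right)\right)}{2} = - \frac{4 \left(37 + z^{2} + 14 z\right)}{2} = - \frac{148 + 4 z^{2} + 56 z}{2} = -74 - 28 z - 2 z^{2}$)
$\left(5 \cdot 6 - 1\right) R{\left(-8 \right)} \left(-53\right) = \left(5 \cdot 6 - 1\right) \left(-74 - -224 - 2 \left(-8\right)^{2}\right) \left(-53\right) = \left(30 - 1\right) \left(-74 + 224 - 128\right) \left(-53\right) = 29 \left(-74 + 224 - 128\right) \left(-53\right) = 29 \cdot 22 \left(-53\right) = 638 \left(-53\right) = -33814$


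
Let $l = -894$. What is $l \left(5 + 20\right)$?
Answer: $-22350$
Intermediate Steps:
$l \left(5 + 20\right) = - 894 \left(5 + 20\right) = \left(-894\right) 25 = -22350$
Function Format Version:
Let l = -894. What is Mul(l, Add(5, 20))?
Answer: -22350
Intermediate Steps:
Mul(l, Add(5, 20)) = Mul(-894, Add(5, 20)) = Mul(-894, 25) = -22350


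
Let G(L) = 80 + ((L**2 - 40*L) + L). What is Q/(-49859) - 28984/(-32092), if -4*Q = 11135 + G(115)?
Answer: 1605212221/1600075028 ≈ 1.0032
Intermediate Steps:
G(L) = 80 + L**2 - 39*L (G(L) = 80 + (L**2 - 39*L) = 80 + L**2 - 39*L)
Q = -19955/4 (Q = -(11135 + (80 + 115**2 - 39*115))/4 = -(11135 + (80 + 13225 - 4485))/4 = -(11135 + 8820)/4 = -1/4*19955 = -19955/4 ≈ -4988.8)
Q/(-49859) - 28984/(-32092) = -19955/4/(-49859) - 28984/(-32092) = -19955/4*(-1/49859) - 28984*(-1/32092) = 19955/199436 + 7246/8023 = 1605212221/1600075028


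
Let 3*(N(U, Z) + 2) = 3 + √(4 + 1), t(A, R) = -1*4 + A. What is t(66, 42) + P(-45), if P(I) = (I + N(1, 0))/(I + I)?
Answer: 2813/45 - √5/270 ≈ 62.503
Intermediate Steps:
t(A, R) = -4 + A
N(U, Z) = -1 + √5/3 (N(U, Z) = -2 + (3 + √(4 + 1))/3 = -2 + (3 + √5)/3 = -2 + (1 + √5/3) = -1 + √5/3)
P(I) = (-1 + I + √5/3)/(2*I) (P(I) = (I + (-1 + √5/3))/(I + I) = (-1 + I + √5/3)/((2*I)) = (-1 + I + √5/3)*(1/(2*I)) = (-1 + I + √5/3)/(2*I))
t(66, 42) + P(-45) = (-4 + 66) + (⅙)*(-3 + √5 + 3*(-45))/(-45) = 62 + (⅙)*(-1/45)*(-3 + √5 - 135) = 62 + (⅙)*(-1/45)*(-138 + √5) = 62 + (23/45 - √5/270) = 2813/45 - √5/270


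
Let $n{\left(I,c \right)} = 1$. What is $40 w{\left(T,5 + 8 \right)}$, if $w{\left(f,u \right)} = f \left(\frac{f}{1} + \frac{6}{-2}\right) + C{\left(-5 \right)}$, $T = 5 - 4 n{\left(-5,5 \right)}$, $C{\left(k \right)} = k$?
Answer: $-280$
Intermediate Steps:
$T = 1$ ($T = 5 - 4 = 1$)
$w{\left(f,u \right)} = -5 + f \left(-3 + f\right)$ ($w{\left(f,u \right)} = f \left(\frac{f}{1} + \frac{6}{-2}\right) - 5 = f \left(f 1 + 6 \left(- \frac{1}{2}\right)\right) - 5 = f \left(f - 3\right) - 5 = f \left(-3 + f\right) - 5 = -5 + f \left(-3 + f\right)$)
$40 w{\left(T,5 + 8 \right)} = 40 \left(-5 + 1^{2} - 3\right) = 40 \left(-5 + 1 - 3\right) = 40 \left(-7\right) = -280$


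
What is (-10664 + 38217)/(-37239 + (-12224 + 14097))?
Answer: -27553/35366 ≈ -0.77908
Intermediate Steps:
(-10664 + 38217)/(-37239 + (-12224 + 14097)) = 27553/(-37239 + 1873) = 27553/(-35366) = 27553*(-1/35366) = -27553/35366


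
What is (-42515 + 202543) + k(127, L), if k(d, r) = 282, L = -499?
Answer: 160310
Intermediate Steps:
(-42515 + 202543) + k(127, L) = (-42515 + 202543) + 282 = 160028 + 282 = 160310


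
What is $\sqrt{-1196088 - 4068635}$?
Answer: $i \sqrt{5264723} \approx 2294.5 i$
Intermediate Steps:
$\sqrt{-1196088 - 4068635} = \sqrt{-5264723} = i \sqrt{5264723}$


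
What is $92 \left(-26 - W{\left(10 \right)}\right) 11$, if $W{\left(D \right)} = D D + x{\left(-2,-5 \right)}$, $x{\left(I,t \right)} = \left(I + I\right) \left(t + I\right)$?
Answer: $-155848$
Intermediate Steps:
$x{\left(I,t \right)} = 2 I \left(I + t\right)$
$W{\left(D \right)} = 28 + D^{2}$ ($W{\left(D \right)} = D D + 2 \left(-2\right) \left(-2 - 5\right) = D^{2} + 2 \left(-2\right) \left(-7\right) = D^{2} + 28 = 28 + D^{2}$)
$92 \left(-26 - W{\left(10 \right)}\right) 11 = 92 \left(-26 - \left(28 + 10^{2}\right)\right) 11 = 92 \left(-26 - \left(28 + 100\right)\right) 11 = 92 \left(-26 - 128\right) 11 = 92 \left(-154\right) 11 = \left(-14168\right) 11 = -155848$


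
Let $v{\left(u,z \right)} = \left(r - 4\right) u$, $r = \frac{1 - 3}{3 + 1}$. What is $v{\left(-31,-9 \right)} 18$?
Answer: $2511$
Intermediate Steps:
$r = - \frac{1}{2}$ ($r = - \frac{2}{4} = \left(-2\right) \frac{1}{4} = - \frac{1}{2} \approx -0.5$)
$v{\left(u,z \right)} = - \frac{9 u}{2}$ ($v{\left(u,z \right)} = \left(- \frac{1}{2} - 4\right) u = - \frac{9 u}{2}$)
$v{\left(-31,-9 \right)} 18 = \left(- \frac{9}{2}\right) \left(-31\right) 18 = \frac{279}{2} \cdot 18 = 2511$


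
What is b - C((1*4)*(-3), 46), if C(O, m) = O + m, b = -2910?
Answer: -2944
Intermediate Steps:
b - C((1*4)*(-3), 46) = -2910 - ((1*4)*(-3) + 46) = -2910 - (4*(-3) + 46) = -2910 - (-12 + 46) = -2910 - 1*34 = -2910 - 34 = -2944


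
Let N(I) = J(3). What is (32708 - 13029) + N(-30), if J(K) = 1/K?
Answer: 59038/3 ≈ 19679.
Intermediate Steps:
N(I) = ⅓ (N(I) = 1/3 = ⅓)
(32708 - 13029) + N(-30) = (32708 - 13029) + ⅓ = 19679 + ⅓ = 59038/3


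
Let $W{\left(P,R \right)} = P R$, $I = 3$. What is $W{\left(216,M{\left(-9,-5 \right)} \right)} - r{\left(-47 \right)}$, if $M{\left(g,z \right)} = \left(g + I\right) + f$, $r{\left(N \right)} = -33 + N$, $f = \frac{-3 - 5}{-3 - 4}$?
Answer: $- \frac{6784}{7} \approx -969.14$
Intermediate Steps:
$f = \frac{8}{7}$ ($f = - \frac{8}{-7} = \left(-8\right) \left(- \frac{1}{7}\right) = \frac{8}{7} \approx 1.1429$)
$M{\left(g,z \right)} = \frac{29}{7} + g$ ($M{\left(g,z \right)} = \left(g + 3\right) + \frac{8}{7} = \left(3 + g\right) + \frac{8}{7} = \frac{29}{7} + g$)
$W{\left(216,M{\left(-9,-5 \right)} \right)} - r{\left(-47 \right)} = 216 \left(\frac{29}{7} - 9\right) - \left(-33 - 47\right) = 216 \left(- \frac{34}{7}\right) - -80 = - \frac{7344}{7} + 80 = - \frac{6784}{7}$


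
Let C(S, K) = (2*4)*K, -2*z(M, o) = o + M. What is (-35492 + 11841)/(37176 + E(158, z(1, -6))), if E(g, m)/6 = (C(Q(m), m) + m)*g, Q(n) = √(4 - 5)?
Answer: -23651/58506 ≈ -0.40425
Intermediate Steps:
Q(n) = I (Q(n) = √(-1) = I)
z(M, o) = -M/2 - o/2 (z(M, o) = -(o + M)/2 = -(M + o)/2 = -M/2 - o/2)
C(S, K) = 8*K
E(g, m) = 54*g*m (E(g, m) = 6*((8*m + m)*g) = 6*((9*m)*g) = 6*(9*g*m) = 54*g*m)
(-35492 + 11841)/(37176 + E(158, z(1, -6))) = (-35492 + 11841)/(37176 + 54*158*(-½*1 - ½*(-6))) = -23651/(37176 + 54*158*(-½ + 3)) = -23651/(37176 + 54*158*(5/2)) = -23651/(37176 + 21330) = -23651/58506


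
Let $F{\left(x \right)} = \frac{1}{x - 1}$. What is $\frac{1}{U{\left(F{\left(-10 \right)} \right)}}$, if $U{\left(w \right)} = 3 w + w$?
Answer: $- \frac{11}{4} \approx -2.75$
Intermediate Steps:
$F{\left(x \right)} = \frac{1}{-1 + x}$
$U{\left(w \right)} = 4 w$
$\frac{1}{U{\left(F{\left(-10 \right)} \right)}} = \frac{1}{4 \frac{1}{-1 - 10}} = \frac{1}{4 \frac{1}{-11}} = \frac{1}{4 \left(- \frac{1}{11}\right)} = \frac{1}{- \frac{4}{11}} = - \frac{11}{4}$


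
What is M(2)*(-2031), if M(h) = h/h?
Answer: -2031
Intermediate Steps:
M(h) = 1
M(2)*(-2031) = 1*(-2031) = -2031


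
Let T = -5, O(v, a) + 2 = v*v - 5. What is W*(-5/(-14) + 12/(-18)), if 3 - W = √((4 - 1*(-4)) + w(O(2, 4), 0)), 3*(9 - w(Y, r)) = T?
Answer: -13/14 + 13*√42/63 ≈ 0.40872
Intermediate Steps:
O(v, a) = -7 + v² (O(v, a) = -2 + (v*v - 5) = -2 + (v² - 5) = -2 + (-5 + v²) = -7 + v²)
w(Y, r) = 32/3 (w(Y, r) = 9 - ⅓*(-5) = 9 + 5/3 = 32/3)
W = 3 - 2*√42/3 (W = 3 - √((4 - 1*(-4)) + 32/3) = 3 - √((4 + 4) + 32/3) = 3 - √(8 + 32/3) = 3 - √(56/3) = 3 - 2*√42/3 ≈ -1.3205)
W*(-5/(-14) + 12/(-18)) = (3 - 2*√42/3)*(-5/(-14) + 12/(-18)) = (3 - 2*√42/3)*(-5*(-1/14) + 12*(-1/18)) = (3 - 2*√42/3)*(5/14 - ⅔) = (3 - 2*√42/3)*(-13/42) = -13/14 + 13*√42/63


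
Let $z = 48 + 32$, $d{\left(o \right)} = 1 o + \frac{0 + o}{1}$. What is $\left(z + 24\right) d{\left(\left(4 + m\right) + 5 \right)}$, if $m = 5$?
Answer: $2912$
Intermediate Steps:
$d{\left(o \right)} = 2 o$ ($d{\left(o \right)} = o + o 1 = o + o = 2 o$)
$z = 80$
$\left(z + 24\right) d{\left(\left(4 + m\right) + 5 \right)} = \left(80 + 24\right) 2 \left(\left(4 + 5\right) + 5\right) = 104 \cdot 2 \left(9 + 5\right) = 104 \cdot 2 \cdot 14 = 104 \cdot 28 = 2912$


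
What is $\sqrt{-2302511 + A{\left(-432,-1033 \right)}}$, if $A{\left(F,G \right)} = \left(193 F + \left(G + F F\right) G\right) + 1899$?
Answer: $i \sqrt{194099491} \approx 13932.0 i$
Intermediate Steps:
$A{\left(F,G \right)} = 1899 + 193 F + G \left(G + F^{2}\right)$ ($A{\left(F,G \right)} = \left(193 F + \left(G + F^{2}\right) G\right) + 1899 = \left(193 F + G \left(G + F^{2}\right)\right) + 1899 = 1899 + 193 F + G \left(G + F^{2}\right)$)
$\sqrt{-2302511 + A{\left(-432,-1033 \right)}} = \sqrt{-2302511 + \left(1899 + \left(-1033\right)^{2} + 193 \left(-432\right) - 1033 \left(-432\right)^{2}\right)} = \sqrt{-2302511 + \left(1899 + 1067089 - 83376 - 192782592\right)} = \sqrt{-2302511 - 191796980} = \sqrt{-194099491} = i \sqrt{194099491}$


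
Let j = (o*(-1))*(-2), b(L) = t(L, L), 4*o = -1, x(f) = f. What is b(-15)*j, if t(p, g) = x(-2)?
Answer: 1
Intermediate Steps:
o = -1/4 (o = (1/4)*(-1) = -1/4 ≈ -0.25000)
t(p, g) = -2
b(L) = -2
j = -1/2 (j = -1/4*(-1)*(-2) = (1/4)*(-2) = -1/2 ≈ -0.50000)
b(-15)*j = -2*(-1/2) = 1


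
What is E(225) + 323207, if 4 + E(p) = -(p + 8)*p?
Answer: 270778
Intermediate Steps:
E(p) = -4 - p*(8 + p) (E(p) = -4 - (p + 8)*p = -4 - (8 + p)*p = -4 - p*(8 + p))
E(225) + 323207 = (-4 - 1*225**2 - 8*225) + 323207 = (-4 - 1*50625 - 1800) + 323207 = (-4 - 50625 - 1800) + 323207 = -52429 + 323207 = 270778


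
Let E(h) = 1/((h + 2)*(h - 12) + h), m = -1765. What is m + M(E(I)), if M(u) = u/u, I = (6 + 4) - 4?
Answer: -1764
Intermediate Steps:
I = 6 (I = 10 - 4 = 6)
E(h) = 1/(h + (-12 + h)*(2 + h)) (E(h) = 1/((2 + h)*(-12 + h) + h) = 1/((-12 + h)*(2 + h) + h) = 1/(h + (-12 + h)*(2 + h)))
M(u) = 1
m + M(E(I)) = -1765 + 1 = -1764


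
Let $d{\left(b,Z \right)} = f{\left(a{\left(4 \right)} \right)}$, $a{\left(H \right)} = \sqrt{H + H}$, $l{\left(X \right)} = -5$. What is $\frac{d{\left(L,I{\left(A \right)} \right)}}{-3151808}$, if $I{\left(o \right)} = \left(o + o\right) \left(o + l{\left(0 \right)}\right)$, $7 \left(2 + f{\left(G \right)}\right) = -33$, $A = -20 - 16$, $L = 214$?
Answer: $\frac{47}{22062656} \approx 2.1303 \cdot 10^{-6}$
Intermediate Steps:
$a{\left(H \right)} = \sqrt{2} \sqrt{H}$ ($a{\left(H \right)} = \sqrt{2 H} = \sqrt{2} \sqrt{H}$)
$A = -36$ ($A = -20 - 16 = -36$)
$f{\left(G \right)} = - \frac{47}{7}$ ($f{\left(G \right)} = -2 + \frac{1}{7} \left(-33\right) = -2 - \frac{33}{7} = - \frac{47}{7}$)
$I{\left(o \right)} = 2 o \left(-5 + o\right)$ ($I{\left(o \right)} = \left(o + o\right) \left(o - 5\right) = 2 o \left(-5 + o\right)$)
$d{\left(b,Z \right)} = - \frac{47}{7}$
$\frac{d{\left(L,I{\left(A \right)} \right)}}{-3151808} = - \frac{47}{7 \left(-3151808\right)} = \left(- \frac{47}{7}\right) \left(- \frac{1}{3151808}\right) = \frac{47}{22062656}$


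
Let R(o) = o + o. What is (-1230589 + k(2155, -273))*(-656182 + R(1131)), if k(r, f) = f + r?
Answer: 803476081440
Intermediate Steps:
R(o) = 2*o
(-1230589 + k(2155, -273))*(-656182 + R(1131)) = (-1230589 + (-273 + 2155))*(-656182 + 2*1131) = (-1230589 + 1882)*(-656182 + 2262) = -1228707*(-653920) = 803476081440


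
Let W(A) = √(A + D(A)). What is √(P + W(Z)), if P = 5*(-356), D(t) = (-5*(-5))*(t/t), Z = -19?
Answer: √(-1780 + √6) ≈ 42.161*I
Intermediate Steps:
D(t) = 25 (D(t) = 25*1 = 25)
W(A) = √(25 + A) (W(A) = √(A + 25) = √(25 + A))
P = -1780
√(P + W(Z)) = √(-1780 + √(25 - 19)) = √(-1780 + √6)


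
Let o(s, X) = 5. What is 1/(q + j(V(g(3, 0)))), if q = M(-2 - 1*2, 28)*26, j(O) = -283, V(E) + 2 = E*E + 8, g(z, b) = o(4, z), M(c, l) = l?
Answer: 1/445 ≈ 0.0022472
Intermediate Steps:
g(z, b) = 5
V(E) = 6 + E² (V(E) = -2 + (E*E + 8) = -2 + (E² + 8) = -2 + (8 + E²) = 6 + E²)
q = 728 (q = 28*26 = 728)
1/(q + j(V(g(3, 0)))) = 1/(728 - 283) = 1/445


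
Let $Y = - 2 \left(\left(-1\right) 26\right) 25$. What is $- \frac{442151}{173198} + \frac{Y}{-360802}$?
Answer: $- \frac{6144389327}{2403468646} \approx -2.5565$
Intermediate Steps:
$Y = 1300$ ($Y = \left(-2\right) \left(-26\right) 25 = 52 \cdot 25 = 1300$)
$- \frac{442151}{173198} + \frac{Y}{-360802} = - \frac{442151}{173198} + \frac{1300}{-360802} = \left(-442151\right) \frac{1}{173198} + 1300 \left(- \frac{1}{360802}\right) = - \frac{442151}{173198} - \frac{50}{13877} = - \frac{6144389327}{2403468646}$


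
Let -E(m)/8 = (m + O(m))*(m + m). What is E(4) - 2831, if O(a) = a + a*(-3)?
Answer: -2575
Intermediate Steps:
O(a) = -2*a (O(a) = a - 3*a = -2*a)
E(m) = 16*m**2 (E(m) = -8*(m - 2*m)*(m + m) = -8*(-m)*2*m = -(-16)*m**2 = 16*m**2)
E(4) - 2831 = 16*4**2 - 2831 = 16*16 - 2831 = 256 - 2831 = -2575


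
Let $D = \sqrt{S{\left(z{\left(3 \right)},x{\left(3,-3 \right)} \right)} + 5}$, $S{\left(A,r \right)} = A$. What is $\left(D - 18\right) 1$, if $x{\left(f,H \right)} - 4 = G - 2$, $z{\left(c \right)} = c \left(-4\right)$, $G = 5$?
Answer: $-18 + i \sqrt{7} \approx -18.0 + 2.6458 i$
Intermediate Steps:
$z{\left(c \right)} = - 4 c$
$x{\left(f,H \right)} = 7$ ($x{\left(f,H \right)} = 4 + \left(5 - 2\right) = 4 + 3 = 7$)
$D = i \sqrt{7}$ ($D = \sqrt{\left(-4\right) 3 + 5} = \sqrt{-12 + 5} = \sqrt{-7} = i \sqrt{7} \approx 2.6458 i$)
$\left(D - 18\right) 1 = \left(i \sqrt{7} - 18\right) 1 = \left(-18 + i \sqrt{7}\right) 1 = -18 + i \sqrt{7}$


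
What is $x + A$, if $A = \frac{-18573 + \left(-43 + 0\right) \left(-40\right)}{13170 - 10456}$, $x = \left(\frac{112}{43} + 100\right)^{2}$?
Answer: $\frac{52798868019}{5018186} \approx 10522.0$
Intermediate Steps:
$x = \frac{19465744}{1849}$ ($x = \left(112 \cdot \frac{1}{43} + 100\right)^{2} = \left(\frac{112}{43} + 100\right)^{2} = \left(\frac{4412}{43}\right)^{2} = \frac{19465744}{1849} \approx 10528.0$)
$A = - \frac{16853}{2714}$ ($A = \frac{-18573 - -1720}{2714} = \left(-18573 + 1720\right) \frac{1}{2714} = \left(-16853\right) \frac{1}{2714} = - \frac{16853}{2714} \approx -6.2097$)
$x + A = \frac{19465744}{1849} - \frac{16853}{2714} = \frac{52798868019}{5018186}$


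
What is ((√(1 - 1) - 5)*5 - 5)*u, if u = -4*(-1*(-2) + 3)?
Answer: 600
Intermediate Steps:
u = -20 (u = -4*(2 + 3) = -4*5 = -20)
((√(1 - 1) - 5)*5 - 5)*u = ((√(1 - 1) - 5)*5 - 5)*(-20) = ((√0 - 5)*5 - 5)*(-20) = ((0 - 5)*5 - 5)*(-20) = (-5*5 - 5)*(-20) = (-25 - 5)*(-20) = -30*(-20) = 600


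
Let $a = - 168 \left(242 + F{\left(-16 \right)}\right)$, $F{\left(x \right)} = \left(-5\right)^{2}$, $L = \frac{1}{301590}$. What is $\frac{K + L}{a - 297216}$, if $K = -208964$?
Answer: $\frac{63021452759}{103165494480} \approx 0.61088$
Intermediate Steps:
$L = \frac{1}{301590} \approx 3.3158 \cdot 10^{-6}$
$F{\left(x \right)} = 25$
$a = -44856$ ($a = - 168 \left(242 + 25\right) = \left(-168\right) 267 = -44856$)
$\frac{K + L}{a - 297216} = \frac{-208964 + \frac{1}{301590}}{-44856 - 297216} = - \frac{63021452759}{301590 \left(-342072\right)} = \left(- \frac{63021452759}{301590}\right) \left(- \frac{1}{342072}\right) = \frac{63021452759}{103165494480}$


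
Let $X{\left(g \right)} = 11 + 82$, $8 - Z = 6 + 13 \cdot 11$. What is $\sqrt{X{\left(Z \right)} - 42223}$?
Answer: $i \sqrt{42130} \approx 205.26 i$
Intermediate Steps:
$Z = -141$ ($Z = 8 - \left(6 + 13 \cdot 11\right) = 8 - \left(6 + 143\right) = 8 - 149 = -141$)
$X{\left(g \right)} = 93$
$\sqrt{X{\left(Z \right)} - 42223} = \sqrt{93 - 42223} = \sqrt{-42130} = i \sqrt{42130}$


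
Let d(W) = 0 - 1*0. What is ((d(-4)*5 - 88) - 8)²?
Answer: 9216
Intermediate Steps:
d(W) = 0 (d(W) = 0 + 0 = 0)
((d(-4)*5 - 88) - 8)² = ((0*5 - 88) - 8)² = ((0 - 88) - 8)² = (-88 - 8)² = (-96)² = 9216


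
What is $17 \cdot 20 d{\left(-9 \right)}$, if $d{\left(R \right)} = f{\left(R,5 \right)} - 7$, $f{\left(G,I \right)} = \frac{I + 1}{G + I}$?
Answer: $-2890$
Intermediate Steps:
$f{\left(G,I \right)} = \frac{1 + I}{G + I}$
$d{\left(R \right)} = -7 + \frac{6}{5 + R}$ ($d{\left(R \right)} = \frac{1 + 5}{R + 5} - 7 = \frac{1}{5 + R} 6 - 7 = \frac{6}{5 + R} - 7 = -7 + \frac{6}{5 + R}$)
$17 \cdot 20 d{\left(-9 \right)} = 17 \cdot 20 \frac{-29 - -63}{5 - 9} = 340 \frac{-29 + 63}{-4} = 340 \left(\left(- \frac{1}{4}\right) 34\right) = 340 \left(- \frac{17}{2}\right) = -2890$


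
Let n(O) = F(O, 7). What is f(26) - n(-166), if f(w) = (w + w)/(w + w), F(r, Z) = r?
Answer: 167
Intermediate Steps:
n(O) = O
f(w) = 1 (f(w) = (2*w)/((2*w)) = (2*w)*(1/(2*w)) = 1)
f(26) - n(-166) = 1 - 1*(-166) = 1 + 166 = 167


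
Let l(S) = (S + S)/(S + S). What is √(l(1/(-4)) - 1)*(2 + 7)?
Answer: 0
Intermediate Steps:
l(S) = 1 (l(S) = (2*S)/((2*S)) = (2*S)*(1/(2*S)) = 1)
√(l(1/(-4)) - 1)*(2 + 7) = √(1 - 1)*(2 + 7) = √0*9 = 0*9 = 0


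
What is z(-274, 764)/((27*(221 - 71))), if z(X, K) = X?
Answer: -137/2025 ≈ -0.067654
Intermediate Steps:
z(-274, 764)/((27*(221 - 71))) = -274*1/(27*(221 - 71)) = -274/(27*150) = -274/4050 = -274*1/4050 = -137/2025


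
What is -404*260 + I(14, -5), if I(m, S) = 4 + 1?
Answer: -105035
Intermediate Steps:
I(m, S) = 5
-404*260 + I(14, -5) = -404*260 + 5 = -105040 + 5 = -105035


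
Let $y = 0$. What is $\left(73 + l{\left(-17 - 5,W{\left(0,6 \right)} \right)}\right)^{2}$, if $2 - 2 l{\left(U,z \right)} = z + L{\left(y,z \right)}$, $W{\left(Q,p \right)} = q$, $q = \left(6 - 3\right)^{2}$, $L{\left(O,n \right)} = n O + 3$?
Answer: $4624$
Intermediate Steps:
$L{\left(O,n \right)} = 3 + O n$ ($L{\left(O,n \right)} = O n + 3 = 3 + O n$)
$q = 9$ ($q = 3^{2} = 9$)
$W{\left(Q,p \right)} = 9$
$l{\left(U,z \right)} = - \frac{1}{2} - \frac{z}{2}$ ($l{\left(U,z \right)} = 1 - \frac{z + \left(3 + 0 z\right)}{2} = 1 - \frac{z + \left(3 + 0\right)}{2} = 1 - \frac{z + 3}{2} = 1 - \frac{3 + z}{2} = 1 - \left(\frac{3}{2} + \frac{z}{2}\right) = - \frac{1}{2} - \frac{z}{2}$)
$\left(73 + l{\left(-17 - 5,W{\left(0,6 \right)} \right)}\right)^{2} = \left(73 - 5\right)^{2} = 68^{2} = 4624$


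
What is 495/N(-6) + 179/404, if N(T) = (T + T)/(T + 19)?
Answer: -108233/202 ≈ -535.81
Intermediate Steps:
N(T) = 2*T/(19 + T) (N(T) = (2*T)/(19 + T) = 2*T/(19 + T))
495/N(-6) + 179/404 = 495/((2*(-6)/(19 - 6))) + 179/404 = 495/((2*(-6)/13)) + 179*(1/404) = 495/((2*(-6)*(1/13))) + 179/404 = 495/(-12/13) + 179/404 = 495*(-13/12) + 179/404 = -2145/4 + 179/404 = -108233/202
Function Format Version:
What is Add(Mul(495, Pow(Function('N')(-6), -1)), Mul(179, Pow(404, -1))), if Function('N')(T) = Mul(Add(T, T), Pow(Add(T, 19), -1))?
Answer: Rational(-108233, 202) ≈ -535.81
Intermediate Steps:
Function('N')(T) = Mul(2, T, Pow(Add(19, T), -1)) (Function('N')(T) = Mul(Mul(2, T), Pow(Add(19, T), -1)) = Mul(2, T, Pow(Add(19, T), -1)))
Add(Mul(495, Pow(Function('N')(-6), -1)), Mul(179, Pow(404, -1))) = Add(Mul(495, Pow(Mul(2, -6, Pow(Add(19, -6), -1)), -1)), Mul(179, Pow(404, -1))) = Add(Mul(495, Pow(Mul(2, -6, Pow(13, -1)), -1)), Mul(179, Rational(1, 404))) = Add(Mul(495, Pow(Mul(2, -6, Rational(1, 13)), -1)), Rational(179, 404)) = Add(Mul(495, Pow(Rational(-12, 13), -1)), Rational(179, 404)) = Add(Mul(495, Rational(-13, 12)), Rational(179, 404)) = Add(Rational(-2145, 4), Rational(179, 404)) = Rational(-108233, 202)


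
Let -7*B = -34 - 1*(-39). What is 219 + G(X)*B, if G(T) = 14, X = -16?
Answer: 209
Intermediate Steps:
B = -5/7 (B = -(-34 - 1*(-39))/7 = -(-34 + 39)/7 = -⅐*5 = -5/7 ≈ -0.71429)
219 + G(X)*B = 219 + 14*(-5/7) = 219 - 10 = 209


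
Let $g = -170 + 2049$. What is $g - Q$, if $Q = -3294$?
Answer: $5173$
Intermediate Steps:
$g = 1879$
$g - Q = 1879 - -3294 = 1879 + 3294 = 5173$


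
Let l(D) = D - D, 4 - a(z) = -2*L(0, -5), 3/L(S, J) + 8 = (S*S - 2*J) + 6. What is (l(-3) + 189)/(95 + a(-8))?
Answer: 36/19 ≈ 1.8947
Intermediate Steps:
L(S, J) = 3/(-2 + S² - 2*J) (L(S, J) = 3/(-8 + ((S*S - 2*J) + 6)) = 3/(-8 + ((S² - 2*J) + 6)) = 3/(-8 + (6 + S² - 2*J)) = 3/(-2 + S² - 2*J))
a(z) = 19/4 (a(z) = 4 - (-2)*(-3/(2 - 1*0² + 2*(-5))) = 4 - (-2)*(-3/(2 - 1*0 - 10)) = 4 - (-2)*(-3/(2 + 0 - 10)) = 4 - (-2)*(-3/(-8)) = 4 - (-2)*(-3*(-⅛)) = 4 - (-2)*3/8 = 4 - 1*(-¾) = 4 + ¾ = 19/4)
l(D) = 0
(l(-3) + 189)/(95 + a(-8)) = (0 + 189)/(95 + 19/4) = 189/(399/4) = 189*(4/399) = 36/19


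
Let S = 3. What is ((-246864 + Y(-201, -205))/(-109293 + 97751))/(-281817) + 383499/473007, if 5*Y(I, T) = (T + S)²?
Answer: 1039422074710553/1282137430953915 ≈ 0.81069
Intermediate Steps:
Y(I, T) = (3 + T)²/5 (Y(I, T) = (T + 3)²/5 = (3 + T)²/5)
((-246864 + Y(-201, -205))/(-109293 + 97751))/(-281817) + 383499/473007 = ((-246864 + (3 - 205)²/5)/(-109293 + 97751))/(-281817) + 383499/473007 = ((-246864 + (⅕)*(-202)²)/(-11542))*(-1/281817) + 383499*(1/473007) = ((-246864 + (⅕)*40804)*(-1/11542))*(-1/281817) + 127833/157669 = ((-246864 + 40804/5)*(-1/11542))*(-1/281817) + 127833/157669 = -1193516/5*(-1/11542)*(-1/281817) + 127833/157669 = (596758/28855)*(-1/281817) + 127833/157669 = -596758/8131829535 + 127833/157669 = 1039422074710553/1282137430953915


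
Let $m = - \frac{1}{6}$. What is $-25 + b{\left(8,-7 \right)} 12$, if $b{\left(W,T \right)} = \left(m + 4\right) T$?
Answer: $-347$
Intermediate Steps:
$m = - \frac{1}{6}$ ($m = \left(-1\right) \frac{1}{6} = - \frac{1}{6} \approx -0.16667$)
$b{\left(W,T \right)} = \frac{23 T}{6}$ ($b{\left(W,T \right)} = \left(- \frac{1}{6} + 4\right) T = \frac{23 T}{6}$)
$-25 + b{\left(8,-7 \right)} 12 = -25 + \frac{23}{6} \left(-7\right) 12 = -25 - 322 = -347$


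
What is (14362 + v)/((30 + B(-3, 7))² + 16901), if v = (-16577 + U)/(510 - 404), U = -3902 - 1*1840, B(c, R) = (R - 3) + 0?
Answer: 1500053/1914042 ≈ 0.78371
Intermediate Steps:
B(c, R) = -3 + R (B(c, R) = (-3 + R) + 0 = -3 + R)
U = -5742 (U = -3902 - 1840 = -5742)
v = -22319/106 (v = (-16577 - 5742)/(510 - 404) = -22319/106 ≈ -210.56)
(14362 + v)/((30 + B(-3, 7))² + 16901) = (14362 - 22319/106)/((30 + (-3 + 7))² + 16901) = 1500053/(106*((30 + 4)² + 16901)) = 1500053/(106*(34² + 16901)) = 1500053/(106*(1156 + 16901)) = (1500053/106)/18057 = (1500053/106)*(1/18057) = 1500053/1914042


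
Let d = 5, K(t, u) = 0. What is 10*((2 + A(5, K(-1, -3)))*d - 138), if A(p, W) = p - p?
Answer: -1280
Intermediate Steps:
A(p, W) = 0
10*((2 + A(5, K(-1, -3)))*d - 138) = 10*((2 + 0)*5 - 138) = 10*(2*5 - 138) = 10*(10 - 138) = 10*(-128) = -1280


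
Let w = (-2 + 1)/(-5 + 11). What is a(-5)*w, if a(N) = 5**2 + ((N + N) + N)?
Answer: -5/3 ≈ -1.6667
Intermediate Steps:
a(N) = 25 + 3*N (a(N) = 25 + (2*N + N) = 25 + 3*N)
w = -1/6 ≈ -0.16667
a(-5)*w = (25 + 3*(-5))*(-1/6) = (25 - 15)*(-1/6) = 10*(-1/6) = -5/3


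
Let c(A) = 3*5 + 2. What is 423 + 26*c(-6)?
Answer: 865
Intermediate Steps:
c(A) = 17 (c(A) = 15 + 2 = 17)
423 + 26*c(-6) = 423 + 26*17 = 423 + 442 = 865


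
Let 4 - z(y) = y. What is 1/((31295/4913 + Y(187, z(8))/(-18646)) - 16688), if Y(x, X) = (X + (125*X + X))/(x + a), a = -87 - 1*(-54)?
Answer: -3526900223/58834444524528 ≈ -5.9946e-5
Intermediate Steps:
z(y) = 4 - y
a = -33 (a = -87 + 54 = -33)
Y(x, X) = 127*X/(-33 + x) (Y(x, X) = (X + (125*X + X))/(x - 33) = (X + 126*X)/(-33 + x) = (127*X)/(-33 + x) = 127*X/(-33 + x))
1/((31295/4913 + Y(187, z(8))/(-18646)) - 16688) = 1/((31295/4913 + (127*(4 - 1*8)/(-33 + 187))/(-18646)) - 16688) = 1/((31295*(1/4913) + (127*(4 - 8)/154)*(-1/18646)) - 16688) = 1/((31295/4913 + (127*(-4)*(1/154))*(-1/18646)) - 16688) = 1/((31295/4913 - 254/77*(-1/18646)) - 16688) = 1/((31295/4913 + 127/717871) - 16688) = 1/(22466396896/3526900223 - 16688) = 1/(-58834444524528/3526900223) = -3526900223/58834444524528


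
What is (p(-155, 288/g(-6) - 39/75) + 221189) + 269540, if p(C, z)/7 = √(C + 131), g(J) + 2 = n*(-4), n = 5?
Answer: 490729 + 14*I*√6 ≈ 4.9073e+5 + 34.293*I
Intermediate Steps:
g(J) = -22 (g(J) = -2 + 5*(-4) = -2 - 20 = -22)
p(C, z) = 7*√(131 + C) (p(C, z) = 7*√(C + 131) = 7*√(131 + C))
(p(-155, 288/g(-6) - 39/75) + 221189) + 269540 = (7*√(131 - 155) + 221189) + 269540 = (7*√(-24) + 221189) + 269540 = (7*(2*I*√6) + 221189) + 269540 = (14*I*√6 + 221189) + 269540 = (221189 + 14*I*√6) + 269540 = 490729 + 14*I*√6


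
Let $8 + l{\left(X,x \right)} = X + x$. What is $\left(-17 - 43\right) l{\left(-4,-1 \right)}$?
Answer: $780$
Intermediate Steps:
$l{\left(X,x \right)} = -8 + X + x$ ($l{\left(X,x \right)} = -8 + \left(X + x\right) = -8 + X + x$)
$\left(-17 - 43\right) l{\left(-4,-1 \right)} = \left(-17 - 43\right) \left(-8 - 4 - 1\right) = \left(-60\right) \left(-13\right) = 780$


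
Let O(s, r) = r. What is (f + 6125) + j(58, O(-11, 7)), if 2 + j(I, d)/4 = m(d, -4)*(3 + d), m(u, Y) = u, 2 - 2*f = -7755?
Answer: 20551/2 ≈ 10276.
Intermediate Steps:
f = 7757/2 (f = 1 - 1/2*(-7755) = 1 + 7755/2 = 7757/2 ≈ 3878.5)
j(I, d) = -8 + 4*d*(3 + d) (j(I, d) = -8 + 4*(d*(3 + d)) = -8 + 4*d*(3 + d))
(f + 6125) + j(58, O(-11, 7)) = (7757/2 + 6125) + (-8 + 4*7**2 + 12*7) = 20007/2 + (-8 + 4*49 + 84) = 20007/2 + (-8 + 196 + 84) = 20007/2 + 272 = 20551/2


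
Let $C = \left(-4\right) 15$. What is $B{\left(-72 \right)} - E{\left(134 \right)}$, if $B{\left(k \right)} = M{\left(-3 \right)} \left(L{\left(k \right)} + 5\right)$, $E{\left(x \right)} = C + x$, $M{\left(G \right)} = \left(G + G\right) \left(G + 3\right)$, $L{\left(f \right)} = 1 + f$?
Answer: $-74$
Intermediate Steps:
$C = -60$
$M{\left(G \right)} = 2 G \left(3 + G\right)$
$E{\left(x \right)} = -60 + x$
$B{\left(k \right)} = 0$ ($B{\left(k \right)} = 2 \left(-3\right) \left(3 - 3\right) \left(\left(1 + k\right) + 5\right) = 2 \left(-3\right) 0 \left(6 + k\right) = 0 \left(6 + k\right) = 0$)
$B{\left(-72 \right)} - E{\left(134 \right)} = 0 - \left(-60 + 134\right) = 0 - 74 = -74$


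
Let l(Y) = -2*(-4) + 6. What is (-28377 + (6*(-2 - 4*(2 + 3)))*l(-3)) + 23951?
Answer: -6274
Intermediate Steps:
l(Y) = 14 (l(Y) = 8 + 6 = 14)
(-28377 + (6*(-2 - 4*(2 + 3)))*l(-3)) + 23951 = (-28377 + (6*(-2 - 4*(2 + 3)))*14) + 23951 = (-28377 + (6*(-2 - 4*5))*14) + 23951 = (-28377 + (6*(-2 - 20))*14) + 23951 = (-28377 + (6*(-22))*14) + 23951 = (-28377 - 132*14) + 23951 = (-28377 - 1848) + 23951 = -30225 + 23951 = -6274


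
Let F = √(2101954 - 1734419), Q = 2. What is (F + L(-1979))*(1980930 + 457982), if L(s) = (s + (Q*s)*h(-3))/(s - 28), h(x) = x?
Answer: -24133034240/2007 + 2438912*√367535 ≈ 1.4666e+9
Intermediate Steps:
F = √367535 ≈ 606.25
L(s) = -5*s/(-28 + s) (L(s) = (s + (2*s)*(-3))/(s - 28) = (s - 6*s)/(-28 + s) = (-5*s)/(-28 + s) = -5*s/(-28 + s))
(F + L(-1979))*(1980930 + 457982) = (√367535 - 5*(-1979)/(-28 - 1979))*(1980930 + 457982) = (√367535 - 5*(-1979)/(-2007))*2438912 = (√367535 - 5*(-1979)*(-1/2007))*2438912 = (√367535 - 9895/2007)*2438912 = (-9895/2007 + √367535)*2438912 = -24133034240/2007 + 2438912*√367535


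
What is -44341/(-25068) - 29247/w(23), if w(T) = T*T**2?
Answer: -193666849/305002356 ≈ -0.63497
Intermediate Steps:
w(T) = T**3
-44341/(-25068) - 29247/w(23) = -44341/(-25068) - 29247/(23**3) = -44341*(-1/25068) - 29247/12167 = 44341/25068 - 29247*1/12167 = 44341/25068 - 29247/12167 = -193666849/305002356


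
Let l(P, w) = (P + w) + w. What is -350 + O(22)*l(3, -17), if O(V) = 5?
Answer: -505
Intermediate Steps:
l(P, w) = P + 2*w
-350 + O(22)*l(3, -17) = -350 + 5*(3 + 2*(-17)) = -350 + 5*(3 - 34) = -350 + 5*(-31) = -350 - 155 = -505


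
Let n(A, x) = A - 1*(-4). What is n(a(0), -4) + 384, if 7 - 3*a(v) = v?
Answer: 1171/3 ≈ 390.33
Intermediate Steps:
a(v) = 7/3 - v/3
n(A, x) = 4 + A (n(A, x) = A + 4 = 4 + A)
n(a(0), -4) + 384 = (4 + (7/3 - ⅓*0)) + 384 = (4 + (7/3 + 0)) + 384 = (4 + 7/3) + 384 = 19/3 + 384 = 1171/3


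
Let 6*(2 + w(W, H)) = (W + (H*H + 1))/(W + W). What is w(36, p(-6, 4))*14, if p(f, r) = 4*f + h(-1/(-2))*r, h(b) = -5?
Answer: 7763/216 ≈ 35.940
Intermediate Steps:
p(f, r) = -5*r + 4*f (p(f, r) = 4*f - 5*r = -5*r + 4*f)
w(W, H) = -2 + (1 + W + H²)/(12*W) (w(W, H) = -2 + ((W + (H*H + 1))/(W + W))/6 = -2 + ((W + (H² + 1))/((2*W)))/6 = -2 + ((W + (1 + H²))*(1/(2*W)))/6 = -2 + ((1 + W + H²)*(1/(2*W)))/6 = -2 + ((1 + W + H²)/(2*W))/6 = -2 + (1 + W + H²)/(12*W))
w(36, p(-6, 4))*14 = ((1/12)*(1 + (-5*4 + 4*(-6))² - 23*36)/36)*14 = ((1/12)*(1/36)*(1 + (-20 - 24)² - 828))*14 = ((1/12)*(1/36)*(1 + (-44)² - 828))*14 = ((1/12)*(1/36)*(1 + 1936 - 828))*14 = ((1/12)*(1/36)*1109)*14 = (1109/432)*14 = 7763/216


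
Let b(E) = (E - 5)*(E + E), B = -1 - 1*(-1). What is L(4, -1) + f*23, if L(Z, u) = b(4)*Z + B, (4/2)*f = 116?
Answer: 1302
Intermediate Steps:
f = 58 (f = (½)*116 = 58)
B = 0 (B = -1 + 1 = 0)
b(E) = 2*E*(-5 + E) (b(E) = (-5 + E)*(2*E) = 2*E*(-5 + E))
L(Z, u) = -8*Z (L(Z, u) = (2*4*(-5 + 4))*Z + 0 = (2*4*(-1))*Z + 0 = -8*Z + 0 = -8*Z)
L(4, -1) + f*23 = -8*4 + 58*23 = -32 + 1334 = 1302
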